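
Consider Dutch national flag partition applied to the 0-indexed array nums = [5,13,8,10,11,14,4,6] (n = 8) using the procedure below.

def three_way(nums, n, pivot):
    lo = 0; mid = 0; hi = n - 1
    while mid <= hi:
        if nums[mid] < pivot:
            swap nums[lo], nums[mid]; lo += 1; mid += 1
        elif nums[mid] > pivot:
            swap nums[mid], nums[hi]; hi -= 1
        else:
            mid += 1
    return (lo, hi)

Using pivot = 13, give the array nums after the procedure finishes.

pivot = 13; lo=0, mid=0, hi=7
nums[mid]=5<13: swap nums[0],nums[0]; lo=1,mid=1 → [5,13,8,10,11,14,4,6]
nums[mid]=13=13: mid=2
nums[mid]=8<13: swap nums[1],nums[2]; lo=2,mid=3 → [5,8,13,10,11,14,4,6]
nums[mid]=10<13: swap nums[2],nums[3]; lo=3,mid=4 → [5,8,10,13,11,14,4,6]
nums[mid]=11<13: swap nums[3],nums[4]; lo=4,mid=5 → [5,8,10,11,13,14,4,6]
nums[mid]=14>13: swap nums[5],nums[7]; hi=6 → [5,8,10,11,13,6,4,14]
nums[mid]=6<13: swap nums[4],nums[5]; lo=5,mid=6 → [5,8,10,11,6,13,4,14]
nums[mid]=4<13: swap nums[5],nums[6]; lo=6,mid=7 → [5,8,10,11,6,4,13,14]
end: lo=6, hi=6; nums = [5,8,10,11,6,4,13,14]

[5,8,10,11,6,4,13,14]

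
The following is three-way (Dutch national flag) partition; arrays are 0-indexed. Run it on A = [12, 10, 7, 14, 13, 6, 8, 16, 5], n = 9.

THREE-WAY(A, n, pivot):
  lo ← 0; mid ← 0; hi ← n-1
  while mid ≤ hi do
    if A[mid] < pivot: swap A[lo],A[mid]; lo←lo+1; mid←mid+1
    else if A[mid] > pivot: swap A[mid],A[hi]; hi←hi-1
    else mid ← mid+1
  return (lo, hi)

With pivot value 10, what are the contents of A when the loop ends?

[5, 7, 8, 6, 10, 13, 16, 14, 12]

lo=0 mid=0 hi=8
12>10: swap(0,8), hi=7 ⇒ [5, 10, 7, 14, 13, 6, 8, 16, 12]
5<10: swap(0,0), lo=1 mid=1 ⇒ [5, 10, 7, 14, 13, 6, 8, 16, 12]
10=10: mid=2
7<10: swap(1,2), lo=2 mid=3 ⇒ [5, 7, 10, 14, 13, 6, 8, 16, 12]
14>10: swap(3,7), hi=6 ⇒ [5, 7, 10, 16, 13, 6, 8, 14, 12]
16>10: swap(3,6), hi=5 ⇒ [5, 7, 10, 8, 13, 6, 16, 14, 12]
8<10: swap(2,3), lo=3 mid=4 ⇒ [5, 7, 8, 10, 13, 6, 16, 14, 12]
13>10: swap(4,5), hi=4 ⇒ [5, 7, 8, 10, 6, 13, 16, 14, 12]
6<10: swap(3,4), lo=4 mid=5 ⇒ [5, 7, 8, 6, 10, 13, 16, 14, 12]
done. lo=4 hi=4; A=[5, 7, 8, 6, 10, 13, 16, 14, 12]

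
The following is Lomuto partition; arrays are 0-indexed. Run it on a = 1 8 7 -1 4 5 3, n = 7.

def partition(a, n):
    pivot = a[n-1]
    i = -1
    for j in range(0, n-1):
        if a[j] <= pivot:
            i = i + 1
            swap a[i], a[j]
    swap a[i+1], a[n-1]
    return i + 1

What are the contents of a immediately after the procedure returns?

1 -1 3 8 4 5 7

pivot = a[6] = 3; i = -1
j=0: a[0]=1 ≤ 3 → i=0, swap a[0],a[0] (no change) → 1 8 7 -1 4 5 3
j=1: a[1]=8 > 3 → no swap
j=2: a[2]=7 > 3 → no swap
j=3: a[3]=-1 ≤ 3 → i=1, swap a[1],a[3] → 1 -1 7 8 4 5 3
j=4: a[4]=4 > 3 → no swap
j=5: a[5]=5 > 3 → no swap
final swap a[2],a[6] → 1 -1 3 8 4 5 7; return 2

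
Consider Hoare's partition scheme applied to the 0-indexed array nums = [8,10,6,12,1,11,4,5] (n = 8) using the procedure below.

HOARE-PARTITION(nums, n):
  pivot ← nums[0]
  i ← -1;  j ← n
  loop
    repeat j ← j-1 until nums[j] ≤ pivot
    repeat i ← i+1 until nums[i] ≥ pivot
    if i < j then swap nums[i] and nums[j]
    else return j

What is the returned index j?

3

pivot=8
j stops at 7 (5), i stops at 0 (8); swap ⇒ [5,10,6,12,1,11,4,8]
j stops at 6 (4), i stops at 1 (10); swap ⇒ [5,4,6,12,1,11,10,8]
j stops at 4 (1), i stops at 3 (12); swap ⇒ [5,4,6,1,12,11,10,8]
j stops at 3, i stops at 4; i≥j ⇒ return 3. nums=[5,4,6,1,12,11,10,8]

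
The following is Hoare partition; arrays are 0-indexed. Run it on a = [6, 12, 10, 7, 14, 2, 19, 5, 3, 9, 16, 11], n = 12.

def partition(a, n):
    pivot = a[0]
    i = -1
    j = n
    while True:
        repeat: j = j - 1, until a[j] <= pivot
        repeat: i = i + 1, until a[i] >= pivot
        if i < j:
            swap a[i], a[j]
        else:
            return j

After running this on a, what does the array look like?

[3, 5, 2, 7, 14, 10, 19, 12, 6, 9, 16, 11]

pivot=6
j stops at 8 (3), i stops at 0 (6); swap ⇒ [3, 12, 10, 7, 14, 2, 19, 5, 6, 9, 16, 11]
j stops at 7 (5), i stops at 1 (12); swap ⇒ [3, 5, 10, 7, 14, 2, 19, 12, 6, 9, 16, 11]
j stops at 5 (2), i stops at 2 (10); swap ⇒ [3, 5, 2, 7, 14, 10, 19, 12, 6, 9, 16, 11]
j stops at 2, i stops at 3; i≥j ⇒ return 2. a=[3, 5, 2, 7, 14, 10, 19, 12, 6, 9, 16, 11]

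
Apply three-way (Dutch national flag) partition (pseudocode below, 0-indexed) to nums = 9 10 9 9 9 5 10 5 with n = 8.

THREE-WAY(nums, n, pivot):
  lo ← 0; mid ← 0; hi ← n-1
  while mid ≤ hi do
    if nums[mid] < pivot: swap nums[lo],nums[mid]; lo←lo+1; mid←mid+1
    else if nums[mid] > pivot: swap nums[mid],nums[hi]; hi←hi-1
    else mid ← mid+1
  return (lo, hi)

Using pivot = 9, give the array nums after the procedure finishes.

pivot = 9; lo=0, mid=0, hi=7
nums[mid]=9=9: mid=1
nums[mid]=10>9: swap nums[1],nums[7]; hi=6 → 9 5 9 9 9 5 10 10
nums[mid]=5<9: swap nums[0],nums[1]; lo=1,mid=2 → 5 9 9 9 9 5 10 10
nums[mid]=9=9: mid=3
nums[mid]=9=9: mid=4
nums[mid]=9=9: mid=5
nums[mid]=5<9: swap nums[1],nums[5]; lo=2,mid=6 → 5 5 9 9 9 9 10 10
nums[mid]=10>9: swap nums[6],nums[6]; hi=5 → 5 5 9 9 9 9 10 10
end: lo=2, hi=5; nums = 5 5 9 9 9 9 10 10

5 5 9 9 9 9 10 10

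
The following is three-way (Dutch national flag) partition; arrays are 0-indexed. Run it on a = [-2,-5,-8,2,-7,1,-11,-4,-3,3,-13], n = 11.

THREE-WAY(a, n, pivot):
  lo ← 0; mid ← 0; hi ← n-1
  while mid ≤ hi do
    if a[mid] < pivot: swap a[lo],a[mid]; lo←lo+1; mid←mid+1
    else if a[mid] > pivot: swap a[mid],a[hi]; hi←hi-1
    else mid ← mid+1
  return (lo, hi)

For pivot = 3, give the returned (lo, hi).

(10, 10)

pivot = 3; lo=0, mid=0, hi=10
a[mid]=-2<3: swap a[0],a[0]; lo=1,mid=1 → [-2,-5,-8,2,-7,1,-11,-4,-3,3,-13]
a[mid]=-5<3: swap a[1],a[1]; lo=2,mid=2 → [-2,-5,-8,2,-7,1,-11,-4,-3,3,-13]
a[mid]=-8<3: swap a[2],a[2]; lo=3,mid=3 → [-2,-5,-8,2,-7,1,-11,-4,-3,3,-13]
a[mid]=2<3: swap a[3],a[3]; lo=4,mid=4 → [-2,-5,-8,2,-7,1,-11,-4,-3,3,-13]
a[mid]=-7<3: swap a[4],a[4]; lo=5,mid=5 → [-2,-5,-8,2,-7,1,-11,-4,-3,3,-13]
a[mid]=1<3: swap a[5],a[5]; lo=6,mid=6 → [-2,-5,-8,2,-7,1,-11,-4,-3,3,-13]
a[mid]=-11<3: swap a[6],a[6]; lo=7,mid=7 → [-2,-5,-8,2,-7,1,-11,-4,-3,3,-13]
a[mid]=-4<3: swap a[7],a[7]; lo=8,mid=8 → [-2,-5,-8,2,-7,1,-11,-4,-3,3,-13]
a[mid]=-3<3: swap a[8],a[8]; lo=9,mid=9 → [-2,-5,-8,2,-7,1,-11,-4,-3,3,-13]
a[mid]=3=3: mid=10
a[mid]=-13<3: swap a[9],a[10]; lo=10,mid=11 → [-2,-5,-8,2,-7,1,-11,-4,-3,-13,3]
end: lo=10, hi=10; a = [-2,-5,-8,2,-7,1,-11,-4,-3,-13,3]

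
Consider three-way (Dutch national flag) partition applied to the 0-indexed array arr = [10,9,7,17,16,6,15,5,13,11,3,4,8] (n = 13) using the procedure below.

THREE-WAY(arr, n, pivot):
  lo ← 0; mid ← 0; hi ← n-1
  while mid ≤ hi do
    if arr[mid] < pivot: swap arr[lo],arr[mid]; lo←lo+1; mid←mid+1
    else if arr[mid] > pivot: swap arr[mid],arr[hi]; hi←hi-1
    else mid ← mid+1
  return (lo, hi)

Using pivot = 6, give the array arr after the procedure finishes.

lo=0 mid=0 hi=12
10>6: swap(0,12), hi=11 ⇒ [8,9,7,17,16,6,15,5,13,11,3,4,10]
8>6: swap(0,11), hi=10 ⇒ [4,9,7,17,16,6,15,5,13,11,3,8,10]
4<6: swap(0,0), lo=1 mid=1 ⇒ [4,9,7,17,16,6,15,5,13,11,3,8,10]
9>6: swap(1,10), hi=9 ⇒ [4,3,7,17,16,6,15,5,13,11,9,8,10]
3<6: swap(1,1), lo=2 mid=2 ⇒ [4,3,7,17,16,6,15,5,13,11,9,8,10]
7>6: swap(2,9), hi=8 ⇒ [4,3,11,17,16,6,15,5,13,7,9,8,10]
11>6: swap(2,8), hi=7 ⇒ [4,3,13,17,16,6,15,5,11,7,9,8,10]
13>6: swap(2,7), hi=6 ⇒ [4,3,5,17,16,6,15,13,11,7,9,8,10]
5<6: swap(2,2), lo=3 mid=3 ⇒ [4,3,5,17,16,6,15,13,11,7,9,8,10]
17>6: swap(3,6), hi=5 ⇒ [4,3,5,15,16,6,17,13,11,7,9,8,10]
15>6: swap(3,5), hi=4 ⇒ [4,3,5,6,16,15,17,13,11,7,9,8,10]
6=6: mid=4
16>6: swap(4,4), hi=3 ⇒ [4,3,5,6,16,15,17,13,11,7,9,8,10]
done. lo=3 hi=3; arr=[4,3,5,6,16,15,17,13,11,7,9,8,10]

[4,3,5,6,16,15,17,13,11,7,9,8,10]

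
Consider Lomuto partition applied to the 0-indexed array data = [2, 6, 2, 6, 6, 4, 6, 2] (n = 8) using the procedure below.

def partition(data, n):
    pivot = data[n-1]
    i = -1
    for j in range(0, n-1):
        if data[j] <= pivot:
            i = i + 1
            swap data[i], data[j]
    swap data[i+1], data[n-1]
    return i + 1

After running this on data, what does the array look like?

[2, 2, 2, 6, 6, 4, 6, 6]

pivot=2, i=-1
j=0: 2≤2, i=0, swap(0,0) ⇒ [2, 6, 2, 6, 6, 4, 6, 2]
j=1: 6>2, skip
j=2: 2≤2, i=1, swap(1,2) ⇒ [2, 2, 6, 6, 6, 4, 6, 2]
j=3: 6>2, skip
j=4: 6>2, skip
j=5: 4>2, skip
j=6: 6>2, skip
swap(2,7) ⇒ [2, 2, 2, 6, 6, 4, 6, 6]; return 2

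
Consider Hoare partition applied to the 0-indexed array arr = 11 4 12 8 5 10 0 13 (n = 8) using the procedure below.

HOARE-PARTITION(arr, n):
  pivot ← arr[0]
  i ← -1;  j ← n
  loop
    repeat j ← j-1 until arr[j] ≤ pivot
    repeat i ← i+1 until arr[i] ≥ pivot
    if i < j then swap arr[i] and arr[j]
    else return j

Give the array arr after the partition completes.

pivot=11
j stops at 6 (0), i stops at 0 (11); swap ⇒ 0 4 12 8 5 10 11 13
j stops at 5 (10), i stops at 2 (12); swap ⇒ 0 4 10 8 5 12 11 13
j stops at 4, i stops at 5; i≥j ⇒ return 4. arr=0 4 10 8 5 12 11 13

0 4 10 8 5 12 11 13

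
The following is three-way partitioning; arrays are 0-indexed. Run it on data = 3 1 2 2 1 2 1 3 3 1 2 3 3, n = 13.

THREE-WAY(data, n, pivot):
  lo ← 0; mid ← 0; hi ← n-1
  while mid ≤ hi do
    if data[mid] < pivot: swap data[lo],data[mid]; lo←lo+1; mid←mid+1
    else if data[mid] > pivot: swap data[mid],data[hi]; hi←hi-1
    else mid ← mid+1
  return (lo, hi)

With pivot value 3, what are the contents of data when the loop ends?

1 2 2 1 2 1 1 2 3 3 3 3 3

pivot = 3; lo=0, mid=0, hi=12
data[mid]=3=3: mid=1
data[mid]=1<3: swap data[0],data[1]; lo=1,mid=2 → 1 3 2 2 1 2 1 3 3 1 2 3 3
data[mid]=2<3: swap data[1],data[2]; lo=2,mid=3 → 1 2 3 2 1 2 1 3 3 1 2 3 3
data[mid]=2<3: swap data[2],data[3]; lo=3,mid=4 → 1 2 2 3 1 2 1 3 3 1 2 3 3
data[mid]=1<3: swap data[3],data[4]; lo=4,mid=5 → 1 2 2 1 3 2 1 3 3 1 2 3 3
data[mid]=2<3: swap data[4],data[5]; lo=5,mid=6 → 1 2 2 1 2 3 1 3 3 1 2 3 3
data[mid]=1<3: swap data[5],data[6]; lo=6,mid=7 → 1 2 2 1 2 1 3 3 3 1 2 3 3
data[mid]=3=3: mid=8
data[mid]=3=3: mid=9
data[mid]=1<3: swap data[6],data[9]; lo=7,mid=10 → 1 2 2 1 2 1 1 3 3 3 2 3 3
data[mid]=2<3: swap data[7],data[10]; lo=8,mid=11 → 1 2 2 1 2 1 1 2 3 3 3 3 3
data[mid]=3=3: mid=12
data[mid]=3=3: mid=13
end: lo=8, hi=12; data = 1 2 2 1 2 1 1 2 3 3 3 3 3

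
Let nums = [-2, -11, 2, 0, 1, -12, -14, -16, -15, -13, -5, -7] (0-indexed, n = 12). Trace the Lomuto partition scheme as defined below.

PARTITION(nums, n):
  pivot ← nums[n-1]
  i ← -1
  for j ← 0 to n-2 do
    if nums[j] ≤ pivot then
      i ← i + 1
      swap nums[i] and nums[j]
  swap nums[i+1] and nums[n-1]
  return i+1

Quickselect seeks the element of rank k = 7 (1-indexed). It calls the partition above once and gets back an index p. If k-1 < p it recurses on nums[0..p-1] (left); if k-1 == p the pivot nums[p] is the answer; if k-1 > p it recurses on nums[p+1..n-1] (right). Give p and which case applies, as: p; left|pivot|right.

6; pivot

pivot = nums[11] = -7; i = -1
j=0: nums[0]=-2 > -7 → no swap
j=1: nums[1]=-11 ≤ -7 → i=0, swap nums[0],nums[1] → [-11, -2, 2, 0, 1, -12, -14, -16, -15, -13, -5, -7]
j=2: nums[2]=2 > -7 → no swap
j=3: nums[3]=0 > -7 → no swap
j=4: nums[4]=1 > -7 → no swap
j=5: nums[5]=-12 ≤ -7 → i=1, swap nums[1],nums[5] → [-11, -12, 2, 0, 1, -2, -14, -16, -15, -13, -5, -7]
j=6: nums[6]=-14 ≤ -7 → i=2, swap nums[2],nums[6] → [-11, -12, -14, 0, 1, -2, 2, -16, -15, -13, -5, -7]
j=7: nums[7]=-16 ≤ -7 → i=3, swap nums[3],nums[7] → [-11, -12, -14, -16, 1, -2, 2, 0, -15, -13, -5, -7]
j=8: nums[8]=-15 ≤ -7 → i=4, swap nums[4],nums[8] → [-11, -12, -14, -16, -15, -2, 2, 0, 1, -13, -5, -7]
j=9: nums[9]=-13 ≤ -7 → i=5, swap nums[5],nums[9] → [-11, -12, -14, -16, -15, -13, 2, 0, 1, -2, -5, -7]
j=10: nums[10]=-5 > -7 → no swap
final swap nums[6],nums[11] → [-11, -12, -14, -16, -15, -13, -7, 0, 1, -2, -5, 2]; return 6
p = 6; k-1 = 6 == 6 ⇒ pivot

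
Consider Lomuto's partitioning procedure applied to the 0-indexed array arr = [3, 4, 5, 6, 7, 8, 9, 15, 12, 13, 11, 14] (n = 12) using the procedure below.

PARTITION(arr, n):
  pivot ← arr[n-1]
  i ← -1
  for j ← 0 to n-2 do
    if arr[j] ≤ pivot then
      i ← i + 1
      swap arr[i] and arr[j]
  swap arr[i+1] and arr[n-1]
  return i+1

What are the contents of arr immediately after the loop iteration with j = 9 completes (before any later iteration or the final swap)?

pivot=14, i=-1
j=0: 3≤14, i=0, swap(0,0) ⇒ [3, 4, 5, 6, 7, 8, 9, 15, 12, 13, 11, 14]
j=1: 4≤14, i=1, swap(1,1) ⇒ [3, 4, 5, 6, 7, 8, 9, 15, 12, 13, 11, 14]
j=2: 5≤14, i=2, swap(2,2) ⇒ [3, 4, 5, 6, 7, 8, 9, 15, 12, 13, 11, 14]
j=3: 6≤14, i=3, swap(3,3) ⇒ [3, 4, 5, 6, 7, 8, 9, 15, 12, 13, 11, 14]
j=4: 7≤14, i=4, swap(4,4) ⇒ [3, 4, 5, 6, 7, 8, 9, 15, 12, 13, 11, 14]
j=5: 8≤14, i=5, swap(5,5) ⇒ [3, 4, 5, 6, 7, 8, 9, 15, 12, 13, 11, 14]
j=6: 9≤14, i=6, swap(6,6) ⇒ [3, 4, 5, 6, 7, 8, 9, 15, 12, 13, 11, 14]
j=7: 15>14, skip
j=8: 12≤14, i=7, swap(7,8) ⇒ [3, 4, 5, 6, 7, 8, 9, 12, 15, 13, 11, 14]
j=9: 13≤14, i=8, swap(8,9) ⇒ [3, 4, 5, 6, 7, 8, 9, 12, 13, 15, 11, 14]
(after j=9) arr = [3, 4, 5, 6, 7, 8, 9, 12, 13, 15, 11, 14]

[3, 4, 5, 6, 7, 8, 9, 12, 13, 15, 11, 14]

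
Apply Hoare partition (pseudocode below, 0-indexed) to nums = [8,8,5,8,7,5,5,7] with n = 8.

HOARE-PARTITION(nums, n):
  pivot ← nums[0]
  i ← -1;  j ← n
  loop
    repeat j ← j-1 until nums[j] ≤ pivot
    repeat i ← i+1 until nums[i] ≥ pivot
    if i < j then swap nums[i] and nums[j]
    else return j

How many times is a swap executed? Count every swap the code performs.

pivot = nums[0] = 8; i = -1, j = 8
j→7 (nums[7]=7≤8), i→0 (nums[0]=8≥8); i<j, swap → [7,8,5,8,7,5,5,8]
j→6 (nums[6]=5≤8), i→1 (nums[1]=8≥8); i<j, swap → [7,5,5,8,7,5,8,8]
j→5 (nums[5]=5≤8), i→3 (nums[3]=8≥8); i<j, swap → [7,5,5,5,7,8,8,8]
j→4, i→5; i≥j, return j=4. nums = [7,5,5,5,7,8,8,8]

3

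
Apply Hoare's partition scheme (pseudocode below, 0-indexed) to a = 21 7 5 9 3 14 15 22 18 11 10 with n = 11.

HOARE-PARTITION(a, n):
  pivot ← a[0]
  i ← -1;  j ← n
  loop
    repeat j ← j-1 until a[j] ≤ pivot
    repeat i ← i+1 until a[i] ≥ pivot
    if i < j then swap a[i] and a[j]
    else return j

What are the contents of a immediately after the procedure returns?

pivot = a[0] = 21; i = -1, j = 11
j→10 (a[10]=10≤21), i→0 (a[0]=21≥21); i<j, swap → 10 7 5 9 3 14 15 22 18 11 21
j→9 (a[9]=11≤21), i→7 (a[7]=22≥21); i<j, swap → 10 7 5 9 3 14 15 11 18 22 21
j→8, i→9; i≥j, return j=8. a = 10 7 5 9 3 14 15 11 18 22 21

10 7 5 9 3 14 15 11 18 22 21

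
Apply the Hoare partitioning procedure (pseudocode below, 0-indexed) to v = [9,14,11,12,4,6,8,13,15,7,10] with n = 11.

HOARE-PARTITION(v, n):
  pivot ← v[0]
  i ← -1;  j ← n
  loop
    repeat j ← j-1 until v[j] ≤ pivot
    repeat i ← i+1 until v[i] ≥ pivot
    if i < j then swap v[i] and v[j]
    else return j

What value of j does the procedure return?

3

pivot=9
j stops at 9 (7), i stops at 0 (9); swap ⇒ [7,14,11,12,4,6,8,13,15,9,10]
j stops at 6 (8), i stops at 1 (14); swap ⇒ [7,8,11,12,4,6,14,13,15,9,10]
j stops at 5 (6), i stops at 2 (11); swap ⇒ [7,8,6,12,4,11,14,13,15,9,10]
j stops at 4 (4), i stops at 3 (12); swap ⇒ [7,8,6,4,12,11,14,13,15,9,10]
j stops at 3, i stops at 4; i≥j ⇒ return 3. v=[7,8,6,4,12,11,14,13,15,9,10]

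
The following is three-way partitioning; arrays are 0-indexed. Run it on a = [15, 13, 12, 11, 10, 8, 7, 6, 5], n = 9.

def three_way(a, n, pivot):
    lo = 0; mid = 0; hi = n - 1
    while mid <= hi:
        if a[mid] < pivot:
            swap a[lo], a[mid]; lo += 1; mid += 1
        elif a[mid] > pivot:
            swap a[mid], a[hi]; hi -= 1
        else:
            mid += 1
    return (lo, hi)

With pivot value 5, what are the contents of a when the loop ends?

[5, 12, 11, 10, 8, 7, 6, 13, 15]

lo=0 mid=0 hi=8
15>5: swap(0,8), hi=7 ⇒ [5, 13, 12, 11, 10, 8, 7, 6, 15]
5=5: mid=1
13>5: swap(1,7), hi=6 ⇒ [5, 6, 12, 11, 10, 8, 7, 13, 15]
6>5: swap(1,6), hi=5 ⇒ [5, 7, 12, 11, 10, 8, 6, 13, 15]
7>5: swap(1,5), hi=4 ⇒ [5, 8, 12, 11, 10, 7, 6, 13, 15]
8>5: swap(1,4), hi=3 ⇒ [5, 10, 12, 11, 8, 7, 6, 13, 15]
10>5: swap(1,3), hi=2 ⇒ [5, 11, 12, 10, 8, 7, 6, 13, 15]
11>5: swap(1,2), hi=1 ⇒ [5, 12, 11, 10, 8, 7, 6, 13, 15]
12>5: swap(1,1), hi=0 ⇒ [5, 12, 11, 10, 8, 7, 6, 13, 15]
done. lo=0 hi=0; a=[5, 12, 11, 10, 8, 7, 6, 13, 15]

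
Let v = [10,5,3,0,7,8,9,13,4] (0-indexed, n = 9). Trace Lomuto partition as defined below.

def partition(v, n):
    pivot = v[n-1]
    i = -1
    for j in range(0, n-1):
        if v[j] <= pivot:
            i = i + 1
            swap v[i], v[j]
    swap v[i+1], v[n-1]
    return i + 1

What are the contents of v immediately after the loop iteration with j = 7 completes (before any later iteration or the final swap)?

[3,0,10,5,7,8,9,13,4]

pivot=4, i=-1
j=0: 10>4, skip
j=1: 5>4, skip
j=2: 3≤4, i=0, swap(0,2) ⇒ [3,5,10,0,7,8,9,13,4]
j=3: 0≤4, i=1, swap(1,3) ⇒ [3,0,10,5,7,8,9,13,4]
j=4: 7>4, skip
j=5: 8>4, skip
j=6: 9>4, skip
j=7: 13>4, skip
(after j=7) v = [3,0,10,5,7,8,9,13,4]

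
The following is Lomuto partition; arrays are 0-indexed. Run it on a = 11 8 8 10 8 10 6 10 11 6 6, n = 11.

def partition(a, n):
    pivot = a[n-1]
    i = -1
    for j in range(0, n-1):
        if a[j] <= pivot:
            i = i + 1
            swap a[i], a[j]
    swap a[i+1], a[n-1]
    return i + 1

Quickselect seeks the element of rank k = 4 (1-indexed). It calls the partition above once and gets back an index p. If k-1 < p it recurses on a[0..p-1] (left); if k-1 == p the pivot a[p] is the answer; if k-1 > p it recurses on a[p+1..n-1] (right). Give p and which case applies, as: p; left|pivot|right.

2; right

pivot=6, i=-1
j=0: 11>6, skip
j=1: 8>6, skip
j=2: 8>6, skip
j=3: 10>6, skip
j=4: 8>6, skip
j=5: 10>6, skip
j=6: 6≤6, i=0, swap(0,6) ⇒ 6 8 8 10 8 10 11 10 11 6 6
j=7: 10>6, skip
j=8: 11>6, skip
j=9: 6≤6, i=1, swap(1,9) ⇒ 6 6 8 10 8 10 11 10 11 8 6
swap(2,10) ⇒ 6 6 6 10 8 10 11 10 11 8 8; return 2
p = 2; k-1 = 3 > 2 ⇒ right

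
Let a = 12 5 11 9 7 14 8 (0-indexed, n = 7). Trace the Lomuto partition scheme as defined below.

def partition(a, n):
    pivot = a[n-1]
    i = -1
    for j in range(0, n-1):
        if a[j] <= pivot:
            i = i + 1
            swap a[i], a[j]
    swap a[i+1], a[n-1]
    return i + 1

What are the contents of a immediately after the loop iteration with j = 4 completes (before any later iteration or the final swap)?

pivot = a[6] = 8; i = -1
j=0: a[0]=12 > 8 → no swap
j=1: a[1]=5 ≤ 8 → i=0, swap a[0],a[1] → 5 12 11 9 7 14 8
j=2: a[2]=11 > 8 → no swap
j=3: a[3]=9 > 8 → no swap
j=4: a[4]=7 ≤ 8 → i=1, swap a[1],a[4] → 5 7 11 9 12 14 8
(after j=4) a = 5 7 11 9 12 14 8

5 7 11 9 12 14 8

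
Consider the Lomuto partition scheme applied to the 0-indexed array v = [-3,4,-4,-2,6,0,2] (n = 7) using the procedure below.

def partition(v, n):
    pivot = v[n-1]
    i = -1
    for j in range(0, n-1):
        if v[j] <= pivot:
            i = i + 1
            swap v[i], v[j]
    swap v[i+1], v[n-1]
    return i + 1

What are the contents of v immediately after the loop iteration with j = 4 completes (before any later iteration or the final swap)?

[-3,-4,-2,4,6,0,2]

pivot = v[6] = 2; i = -1
j=0: v[0]=-3 ≤ 2 → i=0, swap v[0],v[0] (no change) → [-3,4,-4,-2,6,0,2]
j=1: v[1]=4 > 2 → no swap
j=2: v[2]=-4 ≤ 2 → i=1, swap v[1],v[2] → [-3,-4,4,-2,6,0,2]
j=3: v[3]=-2 ≤ 2 → i=2, swap v[2],v[3] → [-3,-4,-2,4,6,0,2]
j=4: v[4]=6 > 2 → no swap
(after j=4) v = [-3,-4,-2,4,6,0,2]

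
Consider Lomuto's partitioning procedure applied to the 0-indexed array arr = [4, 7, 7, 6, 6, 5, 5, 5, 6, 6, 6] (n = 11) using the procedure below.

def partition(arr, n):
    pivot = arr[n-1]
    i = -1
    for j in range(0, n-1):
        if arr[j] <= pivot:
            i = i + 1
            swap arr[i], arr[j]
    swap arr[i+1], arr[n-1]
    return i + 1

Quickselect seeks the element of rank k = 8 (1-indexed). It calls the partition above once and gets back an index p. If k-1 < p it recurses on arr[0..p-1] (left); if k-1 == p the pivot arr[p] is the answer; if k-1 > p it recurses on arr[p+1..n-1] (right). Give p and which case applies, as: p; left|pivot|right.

pivot = arr[10] = 6; i = -1
j=0: arr[0]=4 ≤ 6 → i=0, swap arr[0],arr[0] (no change) → [4, 7, 7, 6, 6, 5, 5, 5, 6, 6, 6]
j=1: arr[1]=7 > 6 → no swap
j=2: arr[2]=7 > 6 → no swap
j=3: arr[3]=6 ≤ 6 → i=1, swap arr[1],arr[3] → [4, 6, 7, 7, 6, 5, 5, 5, 6, 6, 6]
j=4: arr[4]=6 ≤ 6 → i=2, swap arr[2],arr[4] → [4, 6, 6, 7, 7, 5, 5, 5, 6, 6, 6]
j=5: arr[5]=5 ≤ 6 → i=3, swap arr[3],arr[5] → [4, 6, 6, 5, 7, 7, 5, 5, 6, 6, 6]
j=6: arr[6]=5 ≤ 6 → i=4, swap arr[4],arr[6] → [4, 6, 6, 5, 5, 7, 7, 5, 6, 6, 6]
j=7: arr[7]=5 ≤ 6 → i=5, swap arr[5],arr[7] → [4, 6, 6, 5, 5, 5, 7, 7, 6, 6, 6]
j=8: arr[8]=6 ≤ 6 → i=6, swap arr[6],arr[8] → [4, 6, 6, 5, 5, 5, 6, 7, 7, 6, 6]
j=9: arr[9]=6 ≤ 6 → i=7, swap arr[7],arr[9] → [4, 6, 6, 5, 5, 5, 6, 6, 7, 7, 6]
final swap arr[8],arr[10] → [4, 6, 6, 5, 5, 5, 6, 6, 6, 7, 7]; return 8
p = 8; k-1 = 7 < 8 ⇒ left

8; left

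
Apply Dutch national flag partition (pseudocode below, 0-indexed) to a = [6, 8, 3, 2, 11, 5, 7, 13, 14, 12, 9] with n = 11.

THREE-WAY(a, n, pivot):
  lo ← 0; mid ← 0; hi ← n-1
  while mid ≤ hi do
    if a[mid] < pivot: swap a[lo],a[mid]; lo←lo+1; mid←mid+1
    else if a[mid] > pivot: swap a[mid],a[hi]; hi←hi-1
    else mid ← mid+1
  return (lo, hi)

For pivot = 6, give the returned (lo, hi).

(3, 3)

pivot = 6; lo=0, mid=0, hi=10
a[mid]=6=6: mid=1
a[mid]=8>6: swap a[1],a[10]; hi=9 → [6, 9, 3, 2, 11, 5, 7, 13, 14, 12, 8]
a[mid]=9>6: swap a[1],a[9]; hi=8 → [6, 12, 3, 2, 11, 5, 7, 13, 14, 9, 8]
a[mid]=12>6: swap a[1],a[8]; hi=7 → [6, 14, 3, 2, 11, 5, 7, 13, 12, 9, 8]
a[mid]=14>6: swap a[1],a[7]; hi=6 → [6, 13, 3, 2, 11, 5, 7, 14, 12, 9, 8]
a[mid]=13>6: swap a[1],a[6]; hi=5 → [6, 7, 3, 2, 11, 5, 13, 14, 12, 9, 8]
a[mid]=7>6: swap a[1],a[5]; hi=4 → [6, 5, 3, 2, 11, 7, 13, 14, 12, 9, 8]
a[mid]=5<6: swap a[0],a[1]; lo=1,mid=2 → [5, 6, 3, 2, 11, 7, 13, 14, 12, 9, 8]
a[mid]=3<6: swap a[1],a[2]; lo=2,mid=3 → [5, 3, 6, 2, 11, 7, 13, 14, 12, 9, 8]
a[mid]=2<6: swap a[2],a[3]; lo=3,mid=4 → [5, 3, 2, 6, 11, 7, 13, 14, 12, 9, 8]
a[mid]=11>6: swap a[4],a[4]; hi=3 → [5, 3, 2, 6, 11, 7, 13, 14, 12, 9, 8]
end: lo=3, hi=3; a = [5, 3, 2, 6, 11, 7, 13, 14, 12, 9, 8]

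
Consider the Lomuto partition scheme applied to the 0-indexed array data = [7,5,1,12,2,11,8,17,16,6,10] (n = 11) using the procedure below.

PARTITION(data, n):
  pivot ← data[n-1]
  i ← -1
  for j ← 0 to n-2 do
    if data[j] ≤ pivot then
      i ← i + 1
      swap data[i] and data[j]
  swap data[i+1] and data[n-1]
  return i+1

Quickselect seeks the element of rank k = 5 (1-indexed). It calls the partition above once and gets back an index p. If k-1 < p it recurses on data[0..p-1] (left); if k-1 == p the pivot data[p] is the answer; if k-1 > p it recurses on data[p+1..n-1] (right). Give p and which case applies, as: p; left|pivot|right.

pivot = data[10] = 10; i = -1
j=0: data[0]=7 ≤ 10 → i=0, swap data[0],data[0] (no change) → [7,5,1,12,2,11,8,17,16,6,10]
j=1: data[1]=5 ≤ 10 → i=1, swap data[1],data[1] (no change) → [7,5,1,12,2,11,8,17,16,6,10]
j=2: data[2]=1 ≤ 10 → i=2, swap data[2],data[2] (no change) → [7,5,1,12,2,11,8,17,16,6,10]
j=3: data[3]=12 > 10 → no swap
j=4: data[4]=2 ≤ 10 → i=3, swap data[3],data[4] → [7,5,1,2,12,11,8,17,16,6,10]
j=5: data[5]=11 > 10 → no swap
j=6: data[6]=8 ≤ 10 → i=4, swap data[4],data[6] → [7,5,1,2,8,11,12,17,16,6,10]
j=7: data[7]=17 > 10 → no swap
j=8: data[8]=16 > 10 → no swap
j=9: data[9]=6 ≤ 10 → i=5, swap data[5],data[9] → [7,5,1,2,8,6,12,17,16,11,10]
final swap data[6],data[10] → [7,5,1,2,8,6,10,17,16,11,12]; return 6
p = 6; k-1 = 4 < 6 ⇒ left

6; left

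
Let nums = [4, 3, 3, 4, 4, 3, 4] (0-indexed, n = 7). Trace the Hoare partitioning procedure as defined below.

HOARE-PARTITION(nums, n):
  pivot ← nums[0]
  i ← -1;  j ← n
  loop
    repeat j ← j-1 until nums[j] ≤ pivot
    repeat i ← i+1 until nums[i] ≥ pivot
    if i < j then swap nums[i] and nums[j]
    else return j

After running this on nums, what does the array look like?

[4, 3, 3, 3, 4, 4, 4]

pivot=4
j stops at 6 (4), i stops at 0 (4); swap ⇒ [4, 3, 3, 4, 4, 3, 4]
j stops at 5 (3), i stops at 3 (4); swap ⇒ [4, 3, 3, 3, 4, 4, 4]
j stops at 4, i stops at 4; i≥j ⇒ return 4. nums=[4, 3, 3, 3, 4, 4, 4]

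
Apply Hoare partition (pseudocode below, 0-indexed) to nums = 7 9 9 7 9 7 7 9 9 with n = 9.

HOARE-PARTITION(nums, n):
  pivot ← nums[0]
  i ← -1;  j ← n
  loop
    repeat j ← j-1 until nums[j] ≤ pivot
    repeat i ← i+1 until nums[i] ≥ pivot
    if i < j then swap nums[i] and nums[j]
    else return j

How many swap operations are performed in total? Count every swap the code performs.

pivot = nums[0] = 7; i = -1, j = 9
j→6 (nums[6]=7≤7), i→0 (nums[0]=7≥7); i<j, swap → 7 9 9 7 9 7 7 9 9
j→5 (nums[5]=7≤7), i→1 (nums[1]=9≥7); i<j, swap → 7 7 9 7 9 9 7 9 9
j→3 (nums[3]=7≤7), i→2 (nums[2]=9≥7); i<j, swap → 7 7 7 9 9 9 7 9 9
j→2, i→3; i≥j, return j=2. nums = 7 7 7 9 9 9 7 9 9

3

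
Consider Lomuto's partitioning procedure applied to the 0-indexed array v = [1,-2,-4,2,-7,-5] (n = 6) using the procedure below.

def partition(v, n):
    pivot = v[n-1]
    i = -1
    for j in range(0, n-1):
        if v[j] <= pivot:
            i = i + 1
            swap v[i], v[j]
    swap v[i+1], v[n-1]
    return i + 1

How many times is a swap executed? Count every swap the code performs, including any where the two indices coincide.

2

pivot = v[5] = -5; i = -1
j=0: v[0]=1 > -5 → no swap
j=1: v[1]=-2 > -5 → no swap
j=2: v[2]=-4 > -5 → no swap
j=3: v[3]=2 > -5 → no swap
j=4: v[4]=-7 ≤ -5 → i=0, swap v[0],v[4] → [-7,-2,-4,2,1,-5]
final swap v[1],v[5] → [-7,-5,-4,2,1,-2]; return 1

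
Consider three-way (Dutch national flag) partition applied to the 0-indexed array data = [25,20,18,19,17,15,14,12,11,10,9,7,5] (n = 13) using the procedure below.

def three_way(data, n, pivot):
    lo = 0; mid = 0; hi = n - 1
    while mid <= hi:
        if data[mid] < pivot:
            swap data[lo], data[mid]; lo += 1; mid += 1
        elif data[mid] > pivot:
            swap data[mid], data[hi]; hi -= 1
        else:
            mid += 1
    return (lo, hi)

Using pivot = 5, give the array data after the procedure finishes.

[5,18,19,17,15,14,12,11,10,9,7,20,25]

pivot = 5; lo=0, mid=0, hi=12
data[mid]=25>5: swap data[0],data[12]; hi=11 → [5,20,18,19,17,15,14,12,11,10,9,7,25]
data[mid]=5=5: mid=1
data[mid]=20>5: swap data[1],data[11]; hi=10 → [5,7,18,19,17,15,14,12,11,10,9,20,25]
data[mid]=7>5: swap data[1],data[10]; hi=9 → [5,9,18,19,17,15,14,12,11,10,7,20,25]
data[mid]=9>5: swap data[1],data[9]; hi=8 → [5,10,18,19,17,15,14,12,11,9,7,20,25]
data[mid]=10>5: swap data[1],data[8]; hi=7 → [5,11,18,19,17,15,14,12,10,9,7,20,25]
data[mid]=11>5: swap data[1],data[7]; hi=6 → [5,12,18,19,17,15,14,11,10,9,7,20,25]
data[mid]=12>5: swap data[1],data[6]; hi=5 → [5,14,18,19,17,15,12,11,10,9,7,20,25]
data[mid]=14>5: swap data[1],data[5]; hi=4 → [5,15,18,19,17,14,12,11,10,9,7,20,25]
data[mid]=15>5: swap data[1],data[4]; hi=3 → [5,17,18,19,15,14,12,11,10,9,7,20,25]
data[mid]=17>5: swap data[1],data[3]; hi=2 → [5,19,18,17,15,14,12,11,10,9,7,20,25]
data[mid]=19>5: swap data[1],data[2]; hi=1 → [5,18,19,17,15,14,12,11,10,9,7,20,25]
data[mid]=18>5: swap data[1],data[1]; hi=0 → [5,18,19,17,15,14,12,11,10,9,7,20,25]
end: lo=0, hi=0; data = [5,18,19,17,15,14,12,11,10,9,7,20,25]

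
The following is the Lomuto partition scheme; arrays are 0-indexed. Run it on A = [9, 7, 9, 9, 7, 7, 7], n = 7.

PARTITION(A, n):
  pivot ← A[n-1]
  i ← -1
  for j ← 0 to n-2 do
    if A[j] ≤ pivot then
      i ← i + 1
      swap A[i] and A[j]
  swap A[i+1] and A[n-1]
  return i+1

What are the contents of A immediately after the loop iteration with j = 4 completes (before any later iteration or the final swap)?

[7, 7, 9, 9, 9, 7, 7]

pivot=7, i=-1
j=0: 9>7, skip
j=1: 7≤7, i=0, swap(0,1) ⇒ [7, 9, 9, 9, 7, 7, 7]
j=2: 9>7, skip
j=3: 9>7, skip
j=4: 7≤7, i=1, swap(1,4) ⇒ [7, 7, 9, 9, 9, 7, 7]
(after j=4) A = [7, 7, 9, 9, 9, 7, 7]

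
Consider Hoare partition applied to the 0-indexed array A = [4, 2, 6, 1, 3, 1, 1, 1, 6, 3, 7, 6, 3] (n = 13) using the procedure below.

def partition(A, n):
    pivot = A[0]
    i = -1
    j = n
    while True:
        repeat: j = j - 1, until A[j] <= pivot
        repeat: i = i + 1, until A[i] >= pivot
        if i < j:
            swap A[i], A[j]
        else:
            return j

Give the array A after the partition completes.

[3, 2, 3, 1, 3, 1, 1, 1, 6, 6, 7, 6, 4]

pivot = A[0] = 4; i = -1, j = 13
j→12 (A[12]=3≤4), i→0 (A[0]=4≥4); i<j, swap → [3, 2, 6, 1, 3, 1, 1, 1, 6, 3, 7, 6, 4]
j→9 (A[9]=3≤4), i→2 (A[2]=6≥4); i<j, swap → [3, 2, 3, 1, 3, 1, 1, 1, 6, 6, 7, 6, 4]
j→7, i→8; i≥j, return j=7. A = [3, 2, 3, 1, 3, 1, 1, 1, 6, 6, 7, 6, 4]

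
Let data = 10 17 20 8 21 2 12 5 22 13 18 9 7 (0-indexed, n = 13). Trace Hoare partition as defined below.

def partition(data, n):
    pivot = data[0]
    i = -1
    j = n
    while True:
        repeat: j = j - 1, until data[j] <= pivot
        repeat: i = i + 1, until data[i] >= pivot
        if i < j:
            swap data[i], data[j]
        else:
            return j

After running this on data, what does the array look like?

pivot=10
j stops at 12 (7), i stops at 0 (10); swap ⇒ 7 17 20 8 21 2 12 5 22 13 18 9 10
j stops at 11 (9), i stops at 1 (17); swap ⇒ 7 9 20 8 21 2 12 5 22 13 18 17 10
j stops at 7 (5), i stops at 2 (20); swap ⇒ 7 9 5 8 21 2 12 20 22 13 18 17 10
j stops at 5 (2), i stops at 4 (21); swap ⇒ 7 9 5 8 2 21 12 20 22 13 18 17 10
j stops at 4, i stops at 5; i≥j ⇒ return 4. data=7 9 5 8 2 21 12 20 22 13 18 17 10

7 9 5 8 2 21 12 20 22 13 18 17 10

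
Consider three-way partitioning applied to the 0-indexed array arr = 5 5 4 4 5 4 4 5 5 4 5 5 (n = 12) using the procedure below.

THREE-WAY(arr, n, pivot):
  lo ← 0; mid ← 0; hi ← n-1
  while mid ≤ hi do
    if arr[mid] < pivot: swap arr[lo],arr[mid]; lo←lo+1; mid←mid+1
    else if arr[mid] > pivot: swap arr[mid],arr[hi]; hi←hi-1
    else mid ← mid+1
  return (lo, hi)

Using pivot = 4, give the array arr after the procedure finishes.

4 4 4 4 4 5 5 5 5 5 5 5

pivot = 4; lo=0, mid=0, hi=11
arr[mid]=5>4: swap arr[0],arr[11]; hi=10 → 5 5 4 4 5 4 4 5 5 4 5 5
arr[mid]=5>4: swap arr[0],arr[10]; hi=9 → 5 5 4 4 5 4 4 5 5 4 5 5
arr[mid]=5>4: swap arr[0],arr[9]; hi=8 → 4 5 4 4 5 4 4 5 5 5 5 5
arr[mid]=4=4: mid=1
arr[mid]=5>4: swap arr[1],arr[8]; hi=7 → 4 5 4 4 5 4 4 5 5 5 5 5
arr[mid]=5>4: swap arr[1],arr[7]; hi=6 → 4 5 4 4 5 4 4 5 5 5 5 5
arr[mid]=5>4: swap arr[1],arr[6]; hi=5 → 4 4 4 4 5 4 5 5 5 5 5 5
arr[mid]=4=4: mid=2
arr[mid]=4=4: mid=3
arr[mid]=4=4: mid=4
arr[mid]=5>4: swap arr[4],arr[5]; hi=4 → 4 4 4 4 4 5 5 5 5 5 5 5
arr[mid]=4=4: mid=5
end: lo=0, hi=4; arr = 4 4 4 4 4 5 5 5 5 5 5 5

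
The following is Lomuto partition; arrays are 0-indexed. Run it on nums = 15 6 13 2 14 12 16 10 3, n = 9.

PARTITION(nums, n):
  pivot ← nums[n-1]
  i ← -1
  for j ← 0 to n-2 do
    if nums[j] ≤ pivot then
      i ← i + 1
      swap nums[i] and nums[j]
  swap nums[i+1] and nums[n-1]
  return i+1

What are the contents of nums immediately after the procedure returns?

pivot=3, i=-1
j=0: 15>3, skip
j=1: 6>3, skip
j=2: 13>3, skip
j=3: 2≤3, i=0, swap(0,3) ⇒ 2 6 13 15 14 12 16 10 3
j=4: 14>3, skip
j=5: 12>3, skip
j=6: 16>3, skip
j=7: 10>3, skip
swap(1,8) ⇒ 2 3 13 15 14 12 16 10 6; return 1

2 3 13 15 14 12 16 10 6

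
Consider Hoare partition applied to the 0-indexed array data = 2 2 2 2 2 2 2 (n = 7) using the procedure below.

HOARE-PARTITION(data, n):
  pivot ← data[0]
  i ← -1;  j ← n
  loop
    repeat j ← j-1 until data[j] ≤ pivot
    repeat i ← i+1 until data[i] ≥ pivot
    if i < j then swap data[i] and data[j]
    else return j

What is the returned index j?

pivot=2
j stops at 6 (2), i stops at 0 (2); swap ⇒ 2 2 2 2 2 2 2
j stops at 5 (2), i stops at 1 (2); swap ⇒ 2 2 2 2 2 2 2
j stops at 4 (2), i stops at 2 (2); swap ⇒ 2 2 2 2 2 2 2
j stops at 3, i stops at 3; i≥j ⇒ return 3. data=2 2 2 2 2 2 2

3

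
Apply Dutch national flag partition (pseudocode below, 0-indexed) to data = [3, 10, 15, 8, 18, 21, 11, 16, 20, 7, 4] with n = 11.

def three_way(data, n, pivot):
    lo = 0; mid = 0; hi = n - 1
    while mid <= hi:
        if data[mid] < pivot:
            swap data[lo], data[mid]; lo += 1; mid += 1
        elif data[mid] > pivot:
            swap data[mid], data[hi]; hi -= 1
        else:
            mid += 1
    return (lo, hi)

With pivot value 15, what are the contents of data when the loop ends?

[3, 10, 8, 4, 7, 11, 15, 20, 16, 21, 18]

pivot = 15; lo=0, mid=0, hi=10
data[mid]=3<15: swap data[0],data[0]; lo=1,mid=1 → [3, 10, 15, 8, 18, 21, 11, 16, 20, 7, 4]
data[mid]=10<15: swap data[1],data[1]; lo=2,mid=2 → [3, 10, 15, 8, 18, 21, 11, 16, 20, 7, 4]
data[mid]=15=15: mid=3
data[mid]=8<15: swap data[2],data[3]; lo=3,mid=4 → [3, 10, 8, 15, 18, 21, 11, 16, 20, 7, 4]
data[mid]=18>15: swap data[4],data[10]; hi=9 → [3, 10, 8, 15, 4, 21, 11, 16, 20, 7, 18]
data[mid]=4<15: swap data[3],data[4]; lo=4,mid=5 → [3, 10, 8, 4, 15, 21, 11, 16, 20, 7, 18]
data[mid]=21>15: swap data[5],data[9]; hi=8 → [3, 10, 8, 4, 15, 7, 11, 16, 20, 21, 18]
data[mid]=7<15: swap data[4],data[5]; lo=5,mid=6 → [3, 10, 8, 4, 7, 15, 11, 16, 20, 21, 18]
data[mid]=11<15: swap data[5],data[6]; lo=6,mid=7 → [3, 10, 8, 4, 7, 11, 15, 16, 20, 21, 18]
data[mid]=16>15: swap data[7],data[8]; hi=7 → [3, 10, 8, 4, 7, 11, 15, 20, 16, 21, 18]
data[mid]=20>15: swap data[7],data[7]; hi=6 → [3, 10, 8, 4, 7, 11, 15, 20, 16, 21, 18]
end: lo=6, hi=6; data = [3, 10, 8, 4, 7, 11, 15, 20, 16, 21, 18]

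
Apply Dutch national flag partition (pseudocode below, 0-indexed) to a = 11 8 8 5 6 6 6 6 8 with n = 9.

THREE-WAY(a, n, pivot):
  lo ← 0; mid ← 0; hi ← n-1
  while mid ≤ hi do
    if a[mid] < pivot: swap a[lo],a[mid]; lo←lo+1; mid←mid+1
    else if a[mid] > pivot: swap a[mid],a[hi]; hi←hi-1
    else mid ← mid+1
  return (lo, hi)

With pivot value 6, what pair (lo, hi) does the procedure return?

(1, 4)

pivot = 6; lo=0, mid=0, hi=8
a[mid]=11>6: swap a[0],a[8]; hi=7 → 8 8 8 5 6 6 6 6 11
a[mid]=8>6: swap a[0],a[7]; hi=6 → 6 8 8 5 6 6 6 8 11
a[mid]=6=6: mid=1
a[mid]=8>6: swap a[1],a[6]; hi=5 → 6 6 8 5 6 6 8 8 11
a[mid]=6=6: mid=2
a[mid]=8>6: swap a[2],a[5]; hi=4 → 6 6 6 5 6 8 8 8 11
a[mid]=6=6: mid=3
a[mid]=5<6: swap a[0],a[3]; lo=1,mid=4 → 5 6 6 6 6 8 8 8 11
a[mid]=6=6: mid=5
end: lo=1, hi=4; a = 5 6 6 6 6 8 8 8 11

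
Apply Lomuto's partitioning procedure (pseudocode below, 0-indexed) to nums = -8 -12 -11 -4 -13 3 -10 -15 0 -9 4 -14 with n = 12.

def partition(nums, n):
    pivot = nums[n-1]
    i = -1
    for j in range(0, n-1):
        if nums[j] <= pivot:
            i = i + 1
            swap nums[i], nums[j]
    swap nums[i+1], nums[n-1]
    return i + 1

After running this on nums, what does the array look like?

-15 -14 -11 -4 -13 3 -10 -8 0 -9 4 -12

pivot = nums[11] = -14; i = -1
j=0: nums[0]=-8 > -14 → no swap
j=1: nums[1]=-12 > -14 → no swap
j=2: nums[2]=-11 > -14 → no swap
j=3: nums[3]=-4 > -14 → no swap
j=4: nums[4]=-13 > -14 → no swap
j=5: nums[5]=3 > -14 → no swap
j=6: nums[6]=-10 > -14 → no swap
j=7: nums[7]=-15 ≤ -14 → i=0, swap nums[0],nums[7] → -15 -12 -11 -4 -13 3 -10 -8 0 -9 4 -14
j=8: nums[8]=0 > -14 → no swap
j=9: nums[9]=-9 > -14 → no swap
j=10: nums[10]=4 > -14 → no swap
final swap nums[1],nums[11] → -15 -14 -11 -4 -13 3 -10 -8 0 -9 4 -12; return 1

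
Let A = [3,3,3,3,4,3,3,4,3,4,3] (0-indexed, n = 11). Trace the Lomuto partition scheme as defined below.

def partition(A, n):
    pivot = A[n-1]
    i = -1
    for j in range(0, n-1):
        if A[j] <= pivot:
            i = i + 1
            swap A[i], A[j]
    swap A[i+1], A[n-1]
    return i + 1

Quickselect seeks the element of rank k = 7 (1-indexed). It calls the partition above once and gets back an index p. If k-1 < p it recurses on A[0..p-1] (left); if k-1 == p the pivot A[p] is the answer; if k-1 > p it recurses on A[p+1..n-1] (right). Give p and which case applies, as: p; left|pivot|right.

pivot = A[10] = 3; i = -1
j=0: A[0]=3 ≤ 3 → i=0, swap A[0],A[0] (no change) → [3,3,3,3,4,3,3,4,3,4,3]
j=1: A[1]=3 ≤ 3 → i=1, swap A[1],A[1] (no change) → [3,3,3,3,4,3,3,4,3,4,3]
j=2: A[2]=3 ≤ 3 → i=2, swap A[2],A[2] (no change) → [3,3,3,3,4,3,3,4,3,4,3]
j=3: A[3]=3 ≤ 3 → i=3, swap A[3],A[3] (no change) → [3,3,3,3,4,3,3,4,3,4,3]
j=4: A[4]=4 > 3 → no swap
j=5: A[5]=3 ≤ 3 → i=4, swap A[4],A[5] → [3,3,3,3,3,4,3,4,3,4,3]
j=6: A[6]=3 ≤ 3 → i=5, swap A[5],A[6] → [3,3,3,3,3,3,4,4,3,4,3]
j=7: A[7]=4 > 3 → no swap
j=8: A[8]=3 ≤ 3 → i=6, swap A[6],A[8] → [3,3,3,3,3,3,3,4,4,4,3]
j=9: A[9]=4 > 3 → no swap
final swap A[7],A[10] → [3,3,3,3,3,3,3,3,4,4,4]; return 7
p = 7; k-1 = 6 < 7 ⇒ left

7; left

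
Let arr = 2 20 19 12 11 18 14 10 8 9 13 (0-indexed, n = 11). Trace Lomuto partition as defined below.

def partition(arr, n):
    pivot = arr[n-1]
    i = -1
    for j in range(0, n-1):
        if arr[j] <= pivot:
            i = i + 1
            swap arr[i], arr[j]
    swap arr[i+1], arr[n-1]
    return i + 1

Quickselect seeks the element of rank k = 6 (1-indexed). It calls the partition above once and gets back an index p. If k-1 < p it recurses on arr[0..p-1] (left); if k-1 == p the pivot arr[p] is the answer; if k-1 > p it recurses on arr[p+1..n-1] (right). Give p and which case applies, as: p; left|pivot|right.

pivot=13, i=-1
j=0: 2≤13, i=0, swap(0,0) ⇒ 2 20 19 12 11 18 14 10 8 9 13
j=1: 20>13, skip
j=2: 19>13, skip
j=3: 12≤13, i=1, swap(1,3) ⇒ 2 12 19 20 11 18 14 10 8 9 13
j=4: 11≤13, i=2, swap(2,4) ⇒ 2 12 11 20 19 18 14 10 8 9 13
j=5: 18>13, skip
j=6: 14>13, skip
j=7: 10≤13, i=3, swap(3,7) ⇒ 2 12 11 10 19 18 14 20 8 9 13
j=8: 8≤13, i=4, swap(4,8) ⇒ 2 12 11 10 8 18 14 20 19 9 13
j=9: 9≤13, i=5, swap(5,9) ⇒ 2 12 11 10 8 9 14 20 19 18 13
swap(6,10) ⇒ 2 12 11 10 8 9 13 20 19 18 14; return 6
p = 6; k-1 = 5 < 6 ⇒ left

6; left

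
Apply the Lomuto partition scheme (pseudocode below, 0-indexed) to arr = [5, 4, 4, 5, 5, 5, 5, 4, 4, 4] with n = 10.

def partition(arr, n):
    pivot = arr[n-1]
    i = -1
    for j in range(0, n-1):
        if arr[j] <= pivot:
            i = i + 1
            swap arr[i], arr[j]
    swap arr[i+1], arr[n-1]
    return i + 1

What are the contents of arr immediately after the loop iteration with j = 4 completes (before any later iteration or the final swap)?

[4, 4, 5, 5, 5, 5, 5, 4, 4, 4]

pivot = arr[9] = 4; i = -1
j=0: arr[0]=5 > 4 → no swap
j=1: arr[1]=4 ≤ 4 → i=0, swap arr[0],arr[1] → [4, 5, 4, 5, 5, 5, 5, 4, 4, 4]
j=2: arr[2]=4 ≤ 4 → i=1, swap arr[1],arr[2] → [4, 4, 5, 5, 5, 5, 5, 4, 4, 4]
j=3: arr[3]=5 > 4 → no swap
j=4: arr[4]=5 > 4 → no swap
(after j=4) arr = [4, 4, 5, 5, 5, 5, 5, 4, 4, 4]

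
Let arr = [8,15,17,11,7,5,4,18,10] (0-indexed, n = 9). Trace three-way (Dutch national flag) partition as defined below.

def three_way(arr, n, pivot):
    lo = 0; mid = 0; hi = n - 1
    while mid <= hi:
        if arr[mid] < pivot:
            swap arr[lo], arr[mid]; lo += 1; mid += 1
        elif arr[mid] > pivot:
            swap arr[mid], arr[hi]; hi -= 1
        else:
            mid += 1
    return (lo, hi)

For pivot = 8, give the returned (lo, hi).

pivot = 8; lo=0, mid=0, hi=8
arr[mid]=8=8: mid=1
arr[mid]=15>8: swap arr[1],arr[8]; hi=7 → [8,10,17,11,7,5,4,18,15]
arr[mid]=10>8: swap arr[1],arr[7]; hi=6 → [8,18,17,11,7,5,4,10,15]
arr[mid]=18>8: swap arr[1],arr[6]; hi=5 → [8,4,17,11,7,5,18,10,15]
arr[mid]=4<8: swap arr[0],arr[1]; lo=1,mid=2 → [4,8,17,11,7,5,18,10,15]
arr[mid]=17>8: swap arr[2],arr[5]; hi=4 → [4,8,5,11,7,17,18,10,15]
arr[mid]=5<8: swap arr[1],arr[2]; lo=2,mid=3 → [4,5,8,11,7,17,18,10,15]
arr[mid]=11>8: swap arr[3],arr[4]; hi=3 → [4,5,8,7,11,17,18,10,15]
arr[mid]=7<8: swap arr[2],arr[3]; lo=3,mid=4 → [4,5,7,8,11,17,18,10,15]
end: lo=3, hi=3; arr = [4,5,7,8,11,17,18,10,15]

(3, 3)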